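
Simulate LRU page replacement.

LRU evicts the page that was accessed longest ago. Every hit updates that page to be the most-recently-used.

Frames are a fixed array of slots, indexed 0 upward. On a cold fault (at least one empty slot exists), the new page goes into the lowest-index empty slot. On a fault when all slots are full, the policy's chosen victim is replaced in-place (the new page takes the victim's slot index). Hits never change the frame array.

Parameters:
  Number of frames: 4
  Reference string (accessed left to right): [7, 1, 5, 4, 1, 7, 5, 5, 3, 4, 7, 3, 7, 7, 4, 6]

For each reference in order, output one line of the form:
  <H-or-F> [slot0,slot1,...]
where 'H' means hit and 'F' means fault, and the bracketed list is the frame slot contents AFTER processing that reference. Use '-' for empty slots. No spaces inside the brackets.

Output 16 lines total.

F [7,-,-,-]
F [7,1,-,-]
F [7,1,5,-]
F [7,1,5,4]
H [7,1,5,4]
H [7,1,5,4]
H [7,1,5,4]
H [7,1,5,4]
F [7,1,5,3]
F [7,4,5,3]
H [7,4,5,3]
H [7,4,5,3]
H [7,4,5,3]
H [7,4,5,3]
H [7,4,5,3]
F [7,4,6,3]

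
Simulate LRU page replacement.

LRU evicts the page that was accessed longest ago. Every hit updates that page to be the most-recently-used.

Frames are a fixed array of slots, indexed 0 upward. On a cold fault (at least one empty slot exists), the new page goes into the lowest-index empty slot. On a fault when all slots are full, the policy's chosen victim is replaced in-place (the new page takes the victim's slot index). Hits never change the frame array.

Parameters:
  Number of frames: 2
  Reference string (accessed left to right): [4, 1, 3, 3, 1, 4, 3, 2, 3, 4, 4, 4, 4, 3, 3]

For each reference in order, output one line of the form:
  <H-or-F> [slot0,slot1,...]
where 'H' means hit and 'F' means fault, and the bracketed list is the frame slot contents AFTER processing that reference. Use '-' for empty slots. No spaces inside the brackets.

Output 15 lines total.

F [4,-]
F [4,1]
F [3,1]
H [3,1]
H [3,1]
F [4,1]
F [4,3]
F [2,3]
H [2,3]
F [4,3]
H [4,3]
H [4,3]
H [4,3]
H [4,3]
H [4,3]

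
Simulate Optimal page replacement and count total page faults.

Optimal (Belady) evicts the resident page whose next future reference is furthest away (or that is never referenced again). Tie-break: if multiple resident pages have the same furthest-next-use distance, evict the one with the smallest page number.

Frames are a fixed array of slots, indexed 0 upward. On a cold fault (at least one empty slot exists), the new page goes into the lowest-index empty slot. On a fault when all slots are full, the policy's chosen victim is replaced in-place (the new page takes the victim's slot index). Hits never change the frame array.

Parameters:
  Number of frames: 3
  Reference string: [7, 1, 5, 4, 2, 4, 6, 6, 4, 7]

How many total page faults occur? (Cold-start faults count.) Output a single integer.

Step 0: ref 7 → FAULT, frames=[7,-,-]
Step 1: ref 1 → FAULT, frames=[7,1,-]
Step 2: ref 5 → FAULT, frames=[7,1,5]
Step 3: ref 4 → FAULT (evict 1), frames=[7,4,5]
Step 4: ref 2 → FAULT (evict 5), frames=[7,4,2]
Step 5: ref 4 → HIT, frames=[7,4,2]
Step 6: ref 6 → FAULT (evict 2), frames=[7,4,6]
Step 7: ref 6 → HIT, frames=[7,4,6]
Step 8: ref 4 → HIT, frames=[7,4,6]
Step 9: ref 7 → HIT, frames=[7,4,6]
Total faults: 6

Answer: 6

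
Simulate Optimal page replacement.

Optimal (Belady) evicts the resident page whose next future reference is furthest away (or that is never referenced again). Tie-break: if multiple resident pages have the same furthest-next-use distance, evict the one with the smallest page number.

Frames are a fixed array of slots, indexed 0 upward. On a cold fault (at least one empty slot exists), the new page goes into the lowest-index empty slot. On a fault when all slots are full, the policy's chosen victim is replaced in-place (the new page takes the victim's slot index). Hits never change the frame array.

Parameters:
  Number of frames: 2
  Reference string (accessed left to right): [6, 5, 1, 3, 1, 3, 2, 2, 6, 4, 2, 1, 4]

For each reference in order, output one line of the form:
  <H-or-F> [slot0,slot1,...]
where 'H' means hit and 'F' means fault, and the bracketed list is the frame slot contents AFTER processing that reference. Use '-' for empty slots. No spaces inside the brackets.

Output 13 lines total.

F [6,-]
F [6,5]
F [6,1]
F [3,1]
H [3,1]
H [3,1]
F [2,1]
H [2,1]
F [2,6]
F [2,4]
H [2,4]
F [1,4]
H [1,4]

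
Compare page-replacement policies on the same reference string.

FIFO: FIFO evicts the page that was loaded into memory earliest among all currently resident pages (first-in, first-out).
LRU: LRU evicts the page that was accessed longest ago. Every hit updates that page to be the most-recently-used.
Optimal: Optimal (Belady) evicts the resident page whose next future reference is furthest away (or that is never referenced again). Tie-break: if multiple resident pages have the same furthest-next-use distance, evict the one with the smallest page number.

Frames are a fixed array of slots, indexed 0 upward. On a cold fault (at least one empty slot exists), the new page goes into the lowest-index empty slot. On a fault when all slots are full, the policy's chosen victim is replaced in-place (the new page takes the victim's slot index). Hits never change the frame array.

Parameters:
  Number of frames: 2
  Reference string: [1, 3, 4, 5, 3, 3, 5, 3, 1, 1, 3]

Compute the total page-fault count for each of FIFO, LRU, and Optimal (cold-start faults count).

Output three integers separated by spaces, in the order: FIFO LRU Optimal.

--- FIFO ---
  step 0: ref 1 -> FAULT, frames=[1,-] (faults so far: 1)
  step 1: ref 3 -> FAULT, frames=[1,3] (faults so far: 2)
  step 2: ref 4 -> FAULT, evict 1, frames=[4,3] (faults so far: 3)
  step 3: ref 5 -> FAULT, evict 3, frames=[4,5] (faults so far: 4)
  step 4: ref 3 -> FAULT, evict 4, frames=[3,5] (faults so far: 5)
  step 5: ref 3 -> HIT, frames=[3,5] (faults so far: 5)
  step 6: ref 5 -> HIT, frames=[3,5] (faults so far: 5)
  step 7: ref 3 -> HIT, frames=[3,5] (faults so far: 5)
  step 8: ref 1 -> FAULT, evict 5, frames=[3,1] (faults so far: 6)
  step 9: ref 1 -> HIT, frames=[3,1] (faults so far: 6)
  step 10: ref 3 -> HIT, frames=[3,1] (faults so far: 6)
  FIFO total faults: 6
--- LRU ---
  step 0: ref 1 -> FAULT, frames=[1,-] (faults so far: 1)
  step 1: ref 3 -> FAULT, frames=[1,3] (faults so far: 2)
  step 2: ref 4 -> FAULT, evict 1, frames=[4,3] (faults so far: 3)
  step 3: ref 5 -> FAULT, evict 3, frames=[4,5] (faults so far: 4)
  step 4: ref 3 -> FAULT, evict 4, frames=[3,5] (faults so far: 5)
  step 5: ref 3 -> HIT, frames=[3,5] (faults so far: 5)
  step 6: ref 5 -> HIT, frames=[3,5] (faults so far: 5)
  step 7: ref 3 -> HIT, frames=[3,5] (faults so far: 5)
  step 8: ref 1 -> FAULT, evict 5, frames=[3,1] (faults so far: 6)
  step 9: ref 1 -> HIT, frames=[3,1] (faults so far: 6)
  step 10: ref 3 -> HIT, frames=[3,1] (faults so far: 6)
  LRU total faults: 6
--- Optimal ---
  step 0: ref 1 -> FAULT, frames=[1,-] (faults so far: 1)
  step 1: ref 3 -> FAULT, frames=[1,3] (faults so far: 2)
  step 2: ref 4 -> FAULT, evict 1, frames=[4,3] (faults so far: 3)
  step 3: ref 5 -> FAULT, evict 4, frames=[5,3] (faults so far: 4)
  step 4: ref 3 -> HIT, frames=[5,3] (faults so far: 4)
  step 5: ref 3 -> HIT, frames=[5,3] (faults so far: 4)
  step 6: ref 5 -> HIT, frames=[5,3] (faults so far: 4)
  step 7: ref 3 -> HIT, frames=[5,3] (faults so far: 4)
  step 8: ref 1 -> FAULT, evict 5, frames=[1,3] (faults so far: 5)
  step 9: ref 1 -> HIT, frames=[1,3] (faults so far: 5)
  step 10: ref 3 -> HIT, frames=[1,3] (faults so far: 5)
  Optimal total faults: 5

Answer: 6 6 5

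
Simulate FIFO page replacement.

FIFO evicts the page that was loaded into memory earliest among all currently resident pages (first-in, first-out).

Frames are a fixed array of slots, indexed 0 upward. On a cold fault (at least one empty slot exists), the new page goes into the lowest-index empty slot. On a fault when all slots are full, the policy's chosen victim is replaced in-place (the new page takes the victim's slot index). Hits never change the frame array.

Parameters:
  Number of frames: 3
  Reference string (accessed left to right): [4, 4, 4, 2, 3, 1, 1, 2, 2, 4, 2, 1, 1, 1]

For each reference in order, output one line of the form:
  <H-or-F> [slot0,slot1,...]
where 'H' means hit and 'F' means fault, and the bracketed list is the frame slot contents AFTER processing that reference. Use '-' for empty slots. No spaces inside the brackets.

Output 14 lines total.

F [4,-,-]
H [4,-,-]
H [4,-,-]
F [4,2,-]
F [4,2,3]
F [1,2,3]
H [1,2,3]
H [1,2,3]
H [1,2,3]
F [1,4,3]
F [1,4,2]
H [1,4,2]
H [1,4,2]
H [1,4,2]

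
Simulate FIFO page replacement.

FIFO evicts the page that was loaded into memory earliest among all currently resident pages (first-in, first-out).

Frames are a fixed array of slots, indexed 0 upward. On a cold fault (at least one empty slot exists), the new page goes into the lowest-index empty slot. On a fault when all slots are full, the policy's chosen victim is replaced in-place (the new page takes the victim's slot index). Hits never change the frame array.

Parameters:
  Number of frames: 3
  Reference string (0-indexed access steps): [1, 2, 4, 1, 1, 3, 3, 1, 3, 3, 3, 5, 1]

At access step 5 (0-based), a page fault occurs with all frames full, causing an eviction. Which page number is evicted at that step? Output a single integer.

Answer: 1

Derivation:
Step 0: ref 1 -> FAULT, frames=[1,-,-]
Step 1: ref 2 -> FAULT, frames=[1,2,-]
Step 2: ref 4 -> FAULT, frames=[1,2,4]
Step 3: ref 1 -> HIT, frames=[1,2,4]
Step 4: ref 1 -> HIT, frames=[1,2,4]
Step 5: ref 3 -> FAULT, evict 1, frames=[3,2,4]
At step 5: evicted page 1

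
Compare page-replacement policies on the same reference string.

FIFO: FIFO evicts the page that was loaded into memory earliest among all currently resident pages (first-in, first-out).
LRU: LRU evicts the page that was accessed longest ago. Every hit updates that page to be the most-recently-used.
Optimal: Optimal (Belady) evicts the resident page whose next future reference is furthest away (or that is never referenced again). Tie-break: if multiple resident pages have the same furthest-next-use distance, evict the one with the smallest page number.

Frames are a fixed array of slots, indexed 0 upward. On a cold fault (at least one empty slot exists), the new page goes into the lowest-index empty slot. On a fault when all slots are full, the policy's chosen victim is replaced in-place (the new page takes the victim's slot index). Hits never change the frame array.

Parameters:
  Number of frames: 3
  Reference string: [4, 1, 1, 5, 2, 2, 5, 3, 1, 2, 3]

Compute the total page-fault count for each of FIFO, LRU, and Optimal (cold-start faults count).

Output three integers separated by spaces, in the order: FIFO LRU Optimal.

--- FIFO ---
  step 0: ref 4 -> FAULT, frames=[4,-,-] (faults so far: 1)
  step 1: ref 1 -> FAULT, frames=[4,1,-] (faults so far: 2)
  step 2: ref 1 -> HIT, frames=[4,1,-] (faults so far: 2)
  step 3: ref 5 -> FAULT, frames=[4,1,5] (faults so far: 3)
  step 4: ref 2 -> FAULT, evict 4, frames=[2,1,5] (faults so far: 4)
  step 5: ref 2 -> HIT, frames=[2,1,5] (faults so far: 4)
  step 6: ref 5 -> HIT, frames=[2,1,5] (faults so far: 4)
  step 7: ref 3 -> FAULT, evict 1, frames=[2,3,5] (faults so far: 5)
  step 8: ref 1 -> FAULT, evict 5, frames=[2,3,1] (faults so far: 6)
  step 9: ref 2 -> HIT, frames=[2,3,1] (faults so far: 6)
  step 10: ref 3 -> HIT, frames=[2,3,1] (faults so far: 6)
  FIFO total faults: 6
--- LRU ---
  step 0: ref 4 -> FAULT, frames=[4,-,-] (faults so far: 1)
  step 1: ref 1 -> FAULT, frames=[4,1,-] (faults so far: 2)
  step 2: ref 1 -> HIT, frames=[4,1,-] (faults so far: 2)
  step 3: ref 5 -> FAULT, frames=[4,1,5] (faults so far: 3)
  step 4: ref 2 -> FAULT, evict 4, frames=[2,1,5] (faults so far: 4)
  step 5: ref 2 -> HIT, frames=[2,1,5] (faults so far: 4)
  step 6: ref 5 -> HIT, frames=[2,1,5] (faults so far: 4)
  step 7: ref 3 -> FAULT, evict 1, frames=[2,3,5] (faults so far: 5)
  step 8: ref 1 -> FAULT, evict 2, frames=[1,3,5] (faults so far: 6)
  step 9: ref 2 -> FAULT, evict 5, frames=[1,3,2] (faults so far: 7)
  step 10: ref 3 -> HIT, frames=[1,3,2] (faults so far: 7)
  LRU total faults: 7
--- Optimal ---
  step 0: ref 4 -> FAULT, frames=[4,-,-] (faults so far: 1)
  step 1: ref 1 -> FAULT, frames=[4,1,-] (faults so far: 2)
  step 2: ref 1 -> HIT, frames=[4,1,-] (faults so far: 2)
  step 3: ref 5 -> FAULT, frames=[4,1,5] (faults so far: 3)
  step 4: ref 2 -> FAULT, evict 4, frames=[2,1,5] (faults so far: 4)
  step 5: ref 2 -> HIT, frames=[2,1,5] (faults so far: 4)
  step 6: ref 5 -> HIT, frames=[2,1,5] (faults so far: 4)
  step 7: ref 3 -> FAULT, evict 5, frames=[2,1,3] (faults so far: 5)
  step 8: ref 1 -> HIT, frames=[2,1,3] (faults so far: 5)
  step 9: ref 2 -> HIT, frames=[2,1,3] (faults so far: 5)
  step 10: ref 3 -> HIT, frames=[2,1,3] (faults so far: 5)
  Optimal total faults: 5

Answer: 6 7 5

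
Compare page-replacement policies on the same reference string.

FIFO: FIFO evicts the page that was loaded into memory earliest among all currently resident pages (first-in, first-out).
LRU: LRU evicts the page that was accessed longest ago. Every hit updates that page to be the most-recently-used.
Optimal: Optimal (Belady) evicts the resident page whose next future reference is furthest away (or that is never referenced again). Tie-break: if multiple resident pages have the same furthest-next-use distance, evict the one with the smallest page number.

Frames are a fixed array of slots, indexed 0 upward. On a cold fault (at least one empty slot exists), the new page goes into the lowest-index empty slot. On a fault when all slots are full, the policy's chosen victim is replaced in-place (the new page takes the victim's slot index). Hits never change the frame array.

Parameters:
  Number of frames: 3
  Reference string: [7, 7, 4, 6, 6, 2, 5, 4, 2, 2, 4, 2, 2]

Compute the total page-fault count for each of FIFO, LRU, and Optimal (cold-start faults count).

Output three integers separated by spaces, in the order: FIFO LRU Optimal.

--- FIFO ---
  step 0: ref 7 -> FAULT, frames=[7,-,-] (faults so far: 1)
  step 1: ref 7 -> HIT, frames=[7,-,-] (faults so far: 1)
  step 2: ref 4 -> FAULT, frames=[7,4,-] (faults so far: 2)
  step 3: ref 6 -> FAULT, frames=[7,4,6] (faults so far: 3)
  step 4: ref 6 -> HIT, frames=[7,4,6] (faults so far: 3)
  step 5: ref 2 -> FAULT, evict 7, frames=[2,4,6] (faults so far: 4)
  step 6: ref 5 -> FAULT, evict 4, frames=[2,5,6] (faults so far: 5)
  step 7: ref 4 -> FAULT, evict 6, frames=[2,5,4] (faults so far: 6)
  step 8: ref 2 -> HIT, frames=[2,5,4] (faults so far: 6)
  step 9: ref 2 -> HIT, frames=[2,5,4] (faults so far: 6)
  step 10: ref 4 -> HIT, frames=[2,5,4] (faults so far: 6)
  step 11: ref 2 -> HIT, frames=[2,5,4] (faults so far: 6)
  step 12: ref 2 -> HIT, frames=[2,5,4] (faults so far: 6)
  FIFO total faults: 6
--- LRU ---
  step 0: ref 7 -> FAULT, frames=[7,-,-] (faults so far: 1)
  step 1: ref 7 -> HIT, frames=[7,-,-] (faults so far: 1)
  step 2: ref 4 -> FAULT, frames=[7,4,-] (faults so far: 2)
  step 3: ref 6 -> FAULT, frames=[7,4,6] (faults so far: 3)
  step 4: ref 6 -> HIT, frames=[7,4,6] (faults so far: 3)
  step 5: ref 2 -> FAULT, evict 7, frames=[2,4,6] (faults so far: 4)
  step 6: ref 5 -> FAULT, evict 4, frames=[2,5,6] (faults so far: 5)
  step 7: ref 4 -> FAULT, evict 6, frames=[2,5,4] (faults so far: 6)
  step 8: ref 2 -> HIT, frames=[2,5,4] (faults so far: 6)
  step 9: ref 2 -> HIT, frames=[2,5,4] (faults so far: 6)
  step 10: ref 4 -> HIT, frames=[2,5,4] (faults so far: 6)
  step 11: ref 2 -> HIT, frames=[2,5,4] (faults so far: 6)
  step 12: ref 2 -> HIT, frames=[2,5,4] (faults so far: 6)
  LRU total faults: 6
--- Optimal ---
  step 0: ref 7 -> FAULT, frames=[7,-,-] (faults so far: 1)
  step 1: ref 7 -> HIT, frames=[7,-,-] (faults so far: 1)
  step 2: ref 4 -> FAULT, frames=[7,4,-] (faults so far: 2)
  step 3: ref 6 -> FAULT, frames=[7,4,6] (faults so far: 3)
  step 4: ref 6 -> HIT, frames=[7,4,6] (faults so far: 3)
  step 5: ref 2 -> FAULT, evict 6, frames=[7,4,2] (faults so far: 4)
  step 6: ref 5 -> FAULT, evict 7, frames=[5,4,2] (faults so far: 5)
  step 7: ref 4 -> HIT, frames=[5,4,2] (faults so far: 5)
  step 8: ref 2 -> HIT, frames=[5,4,2] (faults so far: 5)
  step 9: ref 2 -> HIT, frames=[5,4,2] (faults so far: 5)
  step 10: ref 4 -> HIT, frames=[5,4,2] (faults so far: 5)
  step 11: ref 2 -> HIT, frames=[5,4,2] (faults so far: 5)
  step 12: ref 2 -> HIT, frames=[5,4,2] (faults so far: 5)
  Optimal total faults: 5

Answer: 6 6 5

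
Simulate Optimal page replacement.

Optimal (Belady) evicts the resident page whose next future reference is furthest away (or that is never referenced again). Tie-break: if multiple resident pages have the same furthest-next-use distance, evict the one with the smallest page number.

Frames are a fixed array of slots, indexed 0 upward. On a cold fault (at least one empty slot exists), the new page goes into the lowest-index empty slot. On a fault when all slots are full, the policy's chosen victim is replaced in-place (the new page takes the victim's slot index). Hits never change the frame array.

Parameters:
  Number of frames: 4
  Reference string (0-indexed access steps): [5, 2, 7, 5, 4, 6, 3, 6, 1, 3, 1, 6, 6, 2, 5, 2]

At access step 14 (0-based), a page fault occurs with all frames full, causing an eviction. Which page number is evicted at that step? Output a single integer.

Step 0: ref 5 -> FAULT, frames=[5,-,-,-]
Step 1: ref 2 -> FAULT, frames=[5,2,-,-]
Step 2: ref 7 -> FAULT, frames=[5,2,7,-]
Step 3: ref 5 -> HIT, frames=[5,2,7,-]
Step 4: ref 4 -> FAULT, frames=[5,2,7,4]
Step 5: ref 6 -> FAULT, evict 4, frames=[5,2,7,6]
Step 6: ref 3 -> FAULT, evict 7, frames=[5,2,3,6]
Step 7: ref 6 -> HIT, frames=[5,2,3,6]
Step 8: ref 1 -> FAULT, evict 5, frames=[1,2,3,6]
Step 9: ref 3 -> HIT, frames=[1,2,3,6]
Step 10: ref 1 -> HIT, frames=[1,2,3,6]
Step 11: ref 6 -> HIT, frames=[1,2,3,6]
Step 12: ref 6 -> HIT, frames=[1,2,3,6]
Step 13: ref 2 -> HIT, frames=[1,2,3,6]
Step 14: ref 5 -> FAULT, evict 1, frames=[5,2,3,6]
At step 14: evicted page 1

Answer: 1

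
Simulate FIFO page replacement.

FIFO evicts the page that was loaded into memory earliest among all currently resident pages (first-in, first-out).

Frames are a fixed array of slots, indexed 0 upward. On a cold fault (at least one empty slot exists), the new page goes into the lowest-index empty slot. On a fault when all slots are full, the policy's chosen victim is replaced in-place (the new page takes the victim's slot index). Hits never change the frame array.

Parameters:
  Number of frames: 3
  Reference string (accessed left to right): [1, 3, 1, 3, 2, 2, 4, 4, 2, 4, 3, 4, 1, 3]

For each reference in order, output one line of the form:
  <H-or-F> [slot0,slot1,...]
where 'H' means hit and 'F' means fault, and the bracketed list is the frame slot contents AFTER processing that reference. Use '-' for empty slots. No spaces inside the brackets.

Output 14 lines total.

F [1,-,-]
F [1,3,-]
H [1,3,-]
H [1,3,-]
F [1,3,2]
H [1,3,2]
F [4,3,2]
H [4,3,2]
H [4,3,2]
H [4,3,2]
H [4,3,2]
H [4,3,2]
F [4,1,2]
F [4,1,3]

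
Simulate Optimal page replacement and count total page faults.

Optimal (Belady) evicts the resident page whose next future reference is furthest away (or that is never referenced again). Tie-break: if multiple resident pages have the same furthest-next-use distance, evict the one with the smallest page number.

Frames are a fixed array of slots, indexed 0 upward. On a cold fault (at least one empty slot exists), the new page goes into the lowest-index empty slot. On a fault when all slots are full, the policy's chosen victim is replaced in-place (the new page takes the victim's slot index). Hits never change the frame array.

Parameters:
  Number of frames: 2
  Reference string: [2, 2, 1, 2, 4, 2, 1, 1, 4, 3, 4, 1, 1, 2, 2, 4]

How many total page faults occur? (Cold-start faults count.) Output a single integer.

Step 0: ref 2 → FAULT, frames=[2,-]
Step 1: ref 2 → HIT, frames=[2,-]
Step 2: ref 1 → FAULT, frames=[2,1]
Step 3: ref 2 → HIT, frames=[2,1]
Step 4: ref 4 → FAULT (evict 1), frames=[2,4]
Step 5: ref 2 → HIT, frames=[2,4]
Step 6: ref 1 → FAULT (evict 2), frames=[1,4]
Step 7: ref 1 → HIT, frames=[1,4]
Step 8: ref 4 → HIT, frames=[1,4]
Step 9: ref 3 → FAULT (evict 1), frames=[3,4]
Step 10: ref 4 → HIT, frames=[3,4]
Step 11: ref 1 → FAULT (evict 3), frames=[1,4]
Step 12: ref 1 → HIT, frames=[1,4]
Step 13: ref 2 → FAULT (evict 1), frames=[2,4]
Step 14: ref 2 → HIT, frames=[2,4]
Step 15: ref 4 → HIT, frames=[2,4]
Total faults: 7

Answer: 7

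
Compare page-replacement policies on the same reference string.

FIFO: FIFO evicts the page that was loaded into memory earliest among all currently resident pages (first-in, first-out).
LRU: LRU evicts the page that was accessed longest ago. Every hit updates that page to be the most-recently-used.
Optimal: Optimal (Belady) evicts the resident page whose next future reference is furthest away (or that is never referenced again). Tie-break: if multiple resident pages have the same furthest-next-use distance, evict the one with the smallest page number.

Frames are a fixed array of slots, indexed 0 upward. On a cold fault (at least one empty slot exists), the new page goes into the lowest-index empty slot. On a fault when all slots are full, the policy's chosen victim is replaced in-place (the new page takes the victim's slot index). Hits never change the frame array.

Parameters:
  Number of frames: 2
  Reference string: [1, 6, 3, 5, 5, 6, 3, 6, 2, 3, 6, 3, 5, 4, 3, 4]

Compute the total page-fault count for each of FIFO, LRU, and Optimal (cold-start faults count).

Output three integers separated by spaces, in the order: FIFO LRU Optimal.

--- FIFO ---
  step 0: ref 1 -> FAULT, frames=[1,-] (faults so far: 1)
  step 1: ref 6 -> FAULT, frames=[1,6] (faults so far: 2)
  step 2: ref 3 -> FAULT, evict 1, frames=[3,6] (faults so far: 3)
  step 3: ref 5 -> FAULT, evict 6, frames=[3,5] (faults so far: 4)
  step 4: ref 5 -> HIT, frames=[3,5] (faults so far: 4)
  step 5: ref 6 -> FAULT, evict 3, frames=[6,5] (faults so far: 5)
  step 6: ref 3 -> FAULT, evict 5, frames=[6,3] (faults so far: 6)
  step 7: ref 6 -> HIT, frames=[6,3] (faults so far: 6)
  step 8: ref 2 -> FAULT, evict 6, frames=[2,3] (faults so far: 7)
  step 9: ref 3 -> HIT, frames=[2,3] (faults so far: 7)
  step 10: ref 6 -> FAULT, evict 3, frames=[2,6] (faults so far: 8)
  step 11: ref 3 -> FAULT, evict 2, frames=[3,6] (faults so far: 9)
  step 12: ref 5 -> FAULT, evict 6, frames=[3,5] (faults so far: 10)
  step 13: ref 4 -> FAULT, evict 3, frames=[4,5] (faults so far: 11)
  step 14: ref 3 -> FAULT, evict 5, frames=[4,3] (faults so far: 12)
  step 15: ref 4 -> HIT, frames=[4,3] (faults so far: 12)
  FIFO total faults: 12
--- LRU ---
  step 0: ref 1 -> FAULT, frames=[1,-] (faults so far: 1)
  step 1: ref 6 -> FAULT, frames=[1,6] (faults so far: 2)
  step 2: ref 3 -> FAULT, evict 1, frames=[3,6] (faults so far: 3)
  step 3: ref 5 -> FAULT, evict 6, frames=[3,5] (faults so far: 4)
  step 4: ref 5 -> HIT, frames=[3,5] (faults so far: 4)
  step 5: ref 6 -> FAULT, evict 3, frames=[6,5] (faults so far: 5)
  step 6: ref 3 -> FAULT, evict 5, frames=[6,3] (faults so far: 6)
  step 7: ref 6 -> HIT, frames=[6,3] (faults so far: 6)
  step 8: ref 2 -> FAULT, evict 3, frames=[6,2] (faults so far: 7)
  step 9: ref 3 -> FAULT, evict 6, frames=[3,2] (faults so far: 8)
  step 10: ref 6 -> FAULT, evict 2, frames=[3,6] (faults so far: 9)
  step 11: ref 3 -> HIT, frames=[3,6] (faults so far: 9)
  step 12: ref 5 -> FAULT, evict 6, frames=[3,5] (faults so far: 10)
  step 13: ref 4 -> FAULT, evict 3, frames=[4,5] (faults so far: 11)
  step 14: ref 3 -> FAULT, evict 5, frames=[4,3] (faults so far: 12)
  step 15: ref 4 -> HIT, frames=[4,3] (faults so far: 12)
  LRU total faults: 12
--- Optimal ---
  step 0: ref 1 -> FAULT, frames=[1,-] (faults so far: 1)
  step 1: ref 6 -> FAULT, frames=[1,6] (faults so far: 2)
  step 2: ref 3 -> FAULT, evict 1, frames=[3,6] (faults so far: 3)
  step 3: ref 5 -> FAULT, evict 3, frames=[5,6] (faults so far: 4)
  step 4: ref 5 -> HIT, frames=[5,6] (faults so far: 4)
  step 5: ref 6 -> HIT, frames=[5,6] (faults so far: 4)
  step 6: ref 3 -> FAULT, evict 5, frames=[3,6] (faults so far: 5)
  step 7: ref 6 -> HIT, frames=[3,6] (faults so far: 5)
  step 8: ref 2 -> FAULT, evict 6, frames=[3,2] (faults so far: 6)
  step 9: ref 3 -> HIT, frames=[3,2] (faults so far: 6)
  step 10: ref 6 -> FAULT, evict 2, frames=[3,6] (faults so far: 7)
  step 11: ref 3 -> HIT, frames=[3,6] (faults so far: 7)
  step 12: ref 5 -> FAULT, evict 6, frames=[3,5] (faults so far: 8)
  step 13: ref 4 -> FAULT, evict 5, frames=[3,4] (faults so far: 9)
  step 14: ref 3 -> HIT, frames=[3,4] (faults so far: 9)
  step 15: ref 4 -> HIT, frames=[3,4] (faults so far: 9)
  Optimal total faults: 9

Answer: 12 12 9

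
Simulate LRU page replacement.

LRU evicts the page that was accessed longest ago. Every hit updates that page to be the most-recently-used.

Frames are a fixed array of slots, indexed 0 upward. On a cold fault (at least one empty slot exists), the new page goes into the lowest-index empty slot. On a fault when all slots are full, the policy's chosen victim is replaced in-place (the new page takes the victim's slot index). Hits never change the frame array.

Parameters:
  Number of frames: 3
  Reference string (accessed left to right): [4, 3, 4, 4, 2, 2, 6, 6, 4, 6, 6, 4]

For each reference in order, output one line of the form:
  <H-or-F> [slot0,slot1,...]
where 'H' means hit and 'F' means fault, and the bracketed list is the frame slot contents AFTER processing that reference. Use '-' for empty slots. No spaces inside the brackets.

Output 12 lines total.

F [4,-,-]
F [4,3,-]
H [4,3,-]
H [4,3,-]
F [4,3,2]
H [4,3,2]
F [4,6,2]
H [4,6,2]
H [4,6,2]
H [4,6,2]
H [4,6,2]
H [4,6,2]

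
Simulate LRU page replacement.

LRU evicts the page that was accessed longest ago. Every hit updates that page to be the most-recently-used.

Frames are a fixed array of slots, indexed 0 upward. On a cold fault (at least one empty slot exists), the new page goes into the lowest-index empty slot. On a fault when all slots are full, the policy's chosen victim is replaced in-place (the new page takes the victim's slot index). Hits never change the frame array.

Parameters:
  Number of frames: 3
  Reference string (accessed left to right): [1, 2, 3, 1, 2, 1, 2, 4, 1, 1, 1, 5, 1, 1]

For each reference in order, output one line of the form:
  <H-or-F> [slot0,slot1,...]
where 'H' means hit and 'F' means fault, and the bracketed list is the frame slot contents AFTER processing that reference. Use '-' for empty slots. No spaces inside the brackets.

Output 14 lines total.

F [1,-,-]
F [1,2,-]
F [1,2,3]
H [1,2,3]
H [1,2,3]
H [1,2,3]
H [1,2,3]
F [1,2,4]
H [1,2,4]
H [1,2,4]
H [1,2,4]
F [1,5,4]
H [1,5,4]
H [1,5,4]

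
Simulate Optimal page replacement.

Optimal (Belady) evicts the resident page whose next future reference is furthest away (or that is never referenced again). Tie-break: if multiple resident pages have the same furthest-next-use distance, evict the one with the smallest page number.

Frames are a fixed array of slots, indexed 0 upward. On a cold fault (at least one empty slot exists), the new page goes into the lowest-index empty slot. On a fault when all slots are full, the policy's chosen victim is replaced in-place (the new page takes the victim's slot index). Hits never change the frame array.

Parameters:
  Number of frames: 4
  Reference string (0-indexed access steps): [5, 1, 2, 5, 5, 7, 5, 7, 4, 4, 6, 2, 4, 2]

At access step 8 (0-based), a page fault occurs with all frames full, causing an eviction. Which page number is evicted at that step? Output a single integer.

Step 0: ref 5 -> FAULT, frames=[5,-,-,-]
Step 1: ref 1 -> FAULT, frames=[5,1,-,-]
Step 2: ref 2 -> FAULT, frames=[5,1,2,-]
Step 3: ref 5 -> HIT, frames=[5,1,2,-]
Step 4: ref 5 -> HIT, frames=[5,1,2,-]
Step 5: ref 7 -> FAULT, frames=[5,1,2,7]
Step 6: ref 5 -> HIT, frames=[5,1,2,7]
Step 7: ref 7 -> HIT, frames=[5,1,2,7]
Step 8: ref 4 -> FAULT, evict 1, frames=[5,4,2,7]
At step 8: evicted page 1

Answer: 1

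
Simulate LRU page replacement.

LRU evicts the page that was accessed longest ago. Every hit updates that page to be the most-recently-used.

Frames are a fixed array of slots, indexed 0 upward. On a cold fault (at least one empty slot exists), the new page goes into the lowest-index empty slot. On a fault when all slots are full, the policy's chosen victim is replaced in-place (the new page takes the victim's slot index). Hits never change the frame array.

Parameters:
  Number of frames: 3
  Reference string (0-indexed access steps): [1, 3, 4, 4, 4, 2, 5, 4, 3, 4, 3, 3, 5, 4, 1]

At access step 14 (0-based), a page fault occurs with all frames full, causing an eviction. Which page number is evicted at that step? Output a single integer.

Step 0: ref 1 -> FAULT, frames=[1,-,-]
Step 1: ref 3 -> FAULT, frames=[1,3,-]
Step 2: ref 4 -> FAULT, frames=[1,3,4]
Step 3: ref 4 -> HIT, frames=[1,3,4]
Step 4: ref 4 -> HIT, frames=[1,3,4]
Step 5: ref 2 -> FAULT, evict 1, frames=[2,3,4]
Step 6: ref 5 -> FAULT, evict 3, frames=[2,5,4]
Step 7: ref 4 -> HIT, frames=[2,5,4]
Step 8: ref 3 -> FAULT, evict 2, frames=[3,5,4]
Step 9: ref 4 -> HIT, frames=[3,5,4]
Step 10: ref 3 -> HIT, frames=[3,5,4]
Step 11: ref 3 -> HIT, frames=[3,5,4]
Step 12: ref 5 -> HIT, frames=[3,5,4]
Step 13: ref 4 -> HIT, frames=[3,5,4]
Step 14: ref 1 -> FAULT, evict 3, frames=[1,5,4]
At step 14: evicted page 3

Answer: 3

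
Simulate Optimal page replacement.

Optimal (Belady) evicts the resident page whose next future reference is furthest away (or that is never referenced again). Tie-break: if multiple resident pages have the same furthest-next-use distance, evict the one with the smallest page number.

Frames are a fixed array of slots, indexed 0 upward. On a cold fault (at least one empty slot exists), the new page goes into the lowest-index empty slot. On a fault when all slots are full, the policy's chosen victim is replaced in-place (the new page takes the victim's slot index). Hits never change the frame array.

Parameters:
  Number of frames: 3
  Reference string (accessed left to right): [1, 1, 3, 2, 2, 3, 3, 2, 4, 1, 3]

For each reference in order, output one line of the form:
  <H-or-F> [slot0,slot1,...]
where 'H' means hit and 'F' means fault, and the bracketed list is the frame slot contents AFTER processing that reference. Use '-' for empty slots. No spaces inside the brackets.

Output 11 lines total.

F [1,-,-]
H [1,-,-]
F [1,3,-]
F [1,3,2]
H [1,3,2]
H [1,3,2]
H [1,3,2]
H [1,3,2]
F [1,3,4]
H [1,3,4]
H [1,3,4]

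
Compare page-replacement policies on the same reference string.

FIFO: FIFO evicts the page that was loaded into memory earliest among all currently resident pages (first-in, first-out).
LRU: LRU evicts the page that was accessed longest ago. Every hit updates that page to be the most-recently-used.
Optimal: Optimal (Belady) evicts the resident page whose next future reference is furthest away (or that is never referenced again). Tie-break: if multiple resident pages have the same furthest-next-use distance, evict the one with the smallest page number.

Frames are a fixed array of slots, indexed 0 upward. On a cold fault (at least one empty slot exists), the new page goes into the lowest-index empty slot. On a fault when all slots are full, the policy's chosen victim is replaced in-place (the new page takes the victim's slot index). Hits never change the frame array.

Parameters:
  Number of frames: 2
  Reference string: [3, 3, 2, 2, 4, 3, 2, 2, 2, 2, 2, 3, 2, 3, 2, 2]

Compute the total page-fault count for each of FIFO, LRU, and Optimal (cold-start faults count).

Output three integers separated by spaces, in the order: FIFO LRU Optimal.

Answer: 5 5 4

Derivation:
--- FIFO ---
  step 0: ref 3 -> FAULT, frames=[3,-] (faults so far: 1)
  step 1: ref 3 -> HIT, frames=[3,-] (faults so far: 1)
  step 2: ref 2 -> FAULT, frames=[3,2] (faults so far: 2)
  step 3: ref 2 -> HIT, frames=[3,2] (faults so far: 2)
  step 4: ref 4 -> FAULT, evict 3, frames=[4,2] (faults so far: 3)
  step 5: ref 3 -> FAULT, evict 2, frames=[4,3] (faults so far: 4)
  step 6: ref 2 -> FAULT, evict 4, frames=[2,3] (faults so far: 5)
  step 7: ref 2 -> HIT, frames=[2,3] (faults so far: 5)
  step 8: ref 2 -> HIT, frames=[2,3] (faults so far: 5)
  step 9: ref 2 -> HIT, frames=[2,3] (faults so far: 5)
  step 10: ref 2 -> HIT, frames=[2,3] (faults so far: 5)
  step 11: ref 3 -> HIT, frames=[2,3] (faults so far: 5)
  step 12: ref 2 -> HIT, frames=[2,3] (faults so far: 5)
  step 13: ref 3 -> HIT, frames=[2,3] (faults so far: 5)
  step 14: ref 2 -> HIT, frames=[2,3] (faults so far: 5)
  step 15: ref 2 -> HIT, frames=[2,3] (faults so far: 5)
  FIFO total faults: 5
--- LRU ---
  step 0: ref 3 -> FAULT, frames=[3,-] (faults so far: 1)
  step 1: ref 3 -> HIT, frames=[3,-] (faults so far: 1)
  step 2: ref 2 -> FAULT, frames=[3,2] (faults so far: 2)
  step 3: ref 2 -> HIT, frames=[3,2] (faults so far: 2)
  step 4: ref 4 -> FAULT, evict 3, frames=[4,2] (faults so far: 3)
  step 5: ref 3 -> FAULT, evict 2, frames=[4,3] (faults so far: 4)
  step 6: ref 2 -> FAULT, evict 4, frames=[2,3] (faults so far: 5)
  step 7: ref 2 -> HIT, frames=[2,3] (faults so far: 5)
  step 8: ref 2 -> HIT, frames=[2,3] (faults so far: 5)
  step 9: ref 2 -> HIT, frames=[2,3] (faults so far: 5)
  step 10: ref 2 -> HIT, frames=[2,3] (faults so far: 5)
  step 11: ref 3 -> HIT, frames=[2,3] (faults so far: 5)
  step 12: ref 2 -> HIT, frames=[2,3] (faults so far: 5)
  step 13: ref 3 -> HIT, frames=[2,3] (faults so far: 5)
  step 14: ref 2 -> HIT, frames=[2,3] (faults so far: 5)
  step 15: ref 2 -> HIT, frames=[2,3] (faults so far: 5)
  LRU total faults: 5
--- Optimal ---
  step 0: ref 3 -> FAULT, frames=[3,-] (faults so far: 1)
  step 1: ref 3 -> HIT, frames=[3,-] (faults so far: 1)
  step 2: ref 2 -> FAULT, frames=[3,2] (faults so far: 2)
  step 3: ref 2 -> HIT, frames=[3,2] (faults so far: 2)
  step 4: ref 4 -> FAULT, evict 2, frames=[3,4] (faults so far: 3)
  step 5: ref 3 -> HIT, frames=[3,4] (faults so far: 3)
  step 6: ref 2 -> FAULT, evict 4, frames=[3,2] (faults so far: 4)
  step 7: ref 2 -> HIT, frames=[3,2] (faults so far: 4)
  step 8: ref 2 -> HIT, frames=[3,2] (faults so far: 4)
  step 9: ref 2 -> HIT, frames=[3,2] (faults so far: 4)
  step 10: ref 2 -> HIT, frames=[3,2] (faults so far: 4)
  step 11: ref 3 -> HIT, frames=[3,2] (faults so far: 4)
  step 12: ref 2 -> HIT, frames=[3,2] (faults so far: 4)
  step 13: ref 3 -> HIT, frames=[3,2] (faults so far: 4)
  step 14: ref 2 -> HIT, frames=[3,2] (faults so far: 4)
  step 15: ref 2 -> HIT, frames=[3,2] (faults so far: 4)
  Optimal total faults: 4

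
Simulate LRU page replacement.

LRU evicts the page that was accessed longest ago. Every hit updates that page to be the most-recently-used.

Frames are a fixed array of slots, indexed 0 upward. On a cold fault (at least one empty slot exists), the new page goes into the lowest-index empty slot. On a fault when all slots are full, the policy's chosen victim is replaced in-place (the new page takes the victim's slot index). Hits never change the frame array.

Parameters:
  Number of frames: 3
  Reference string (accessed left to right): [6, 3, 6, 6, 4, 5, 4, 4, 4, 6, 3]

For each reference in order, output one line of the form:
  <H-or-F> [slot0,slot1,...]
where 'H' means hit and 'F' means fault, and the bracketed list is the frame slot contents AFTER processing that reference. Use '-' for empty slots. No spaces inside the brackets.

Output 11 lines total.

F [6,-,-]
F [6,3,-]
H [6,3,-]
H [6,3,-]
F [6,3,4]
F [6,5,4]
H [6,5,4]
H [6,5,4]
H [6,5,4]
H [6,5,4]
F [6,3,4]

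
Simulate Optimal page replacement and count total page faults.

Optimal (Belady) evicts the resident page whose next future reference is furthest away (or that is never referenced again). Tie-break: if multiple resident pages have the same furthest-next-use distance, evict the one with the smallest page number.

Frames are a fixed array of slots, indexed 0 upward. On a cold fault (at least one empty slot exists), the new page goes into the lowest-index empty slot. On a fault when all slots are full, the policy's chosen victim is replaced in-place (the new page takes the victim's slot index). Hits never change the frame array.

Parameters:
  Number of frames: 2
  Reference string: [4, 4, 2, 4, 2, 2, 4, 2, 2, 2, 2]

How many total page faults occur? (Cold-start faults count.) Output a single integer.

Answer: 2

Derivation:
Step 0: ref 4 → FAULT, frames=[4,-]
Step 1: ref 4 → HIT, frames=[4,-]
Step 2: ref 2 → FAULT, frames=[4,2]
Step 3: ref 4 → HIT, frames=[4,2]
Step 4: ref 2 → HIT, frames=[4,2]
Step 5: ref 2 → HIT, frames=[4,2]
Step 6: ref 4 → HIT, frames=[4,2]
Step 7: ref 2 → HIT, frames=[4,2]
Step 8: ref 2 → HIT, frames=[4,2]
Step 9: ref 2 → HIT, frames=[4,2]
Step 10: ref 2 → HIT, frames=[4,2]
Total faults: 2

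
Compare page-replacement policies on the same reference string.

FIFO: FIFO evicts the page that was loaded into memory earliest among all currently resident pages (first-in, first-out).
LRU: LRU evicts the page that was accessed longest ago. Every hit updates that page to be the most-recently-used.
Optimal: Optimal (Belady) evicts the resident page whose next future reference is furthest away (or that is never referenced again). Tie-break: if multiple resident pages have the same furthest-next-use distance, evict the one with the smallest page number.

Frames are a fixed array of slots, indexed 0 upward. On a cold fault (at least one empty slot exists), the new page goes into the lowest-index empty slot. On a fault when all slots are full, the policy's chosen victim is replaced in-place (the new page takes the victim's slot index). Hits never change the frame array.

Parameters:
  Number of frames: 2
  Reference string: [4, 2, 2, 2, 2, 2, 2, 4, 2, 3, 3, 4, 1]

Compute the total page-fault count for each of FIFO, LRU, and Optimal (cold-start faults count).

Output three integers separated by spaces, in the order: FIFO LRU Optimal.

--- FIFO ---
  step 0: ref 4 -> FAULT, frames=[4,-] (faults so far: 1)
  step 1: ref 2 -> FAULT, frames=[4,2] (faults so far: 2)
  step 2: ref 2 -> HIT, frames=[4,2] (faults so far: 2)
  step 3: ref 2 -> HIT, frames=[4,2] (faults so far: 2)
  step 4: ref 2 -> HIT, frames=[4,2] (faults so far: 2)
  step 5: ref 2 -> HIT, frames=[4,2] (faults so far: 2)
  step 6: ref 2 -> HIT, frames=[4,2] (faults so far: 2)
  step 7: ref 4 -> HIT, frames=[4,2] (faults so far: 2)
  step 8: ref 2 -> HIT, frames=[4,2] (faults so far: 2)
  step 9: ref 3 -> FAULT, evict 4, frames=[3,2] (faults so far: 3)
  step 10: ref 3 -> HIT, frames=[3,2] (faults so far: 3)
  step 11: ref 4 -> FAULT, evict 2, frames=[3,4] (faults so far: 4)
  step 12: ref 1 -> FAULT, evict 3, frames=[1,4] (faults so far: 5)
  FIFO total faults: 5
--- LRU ---
  step 0: ref 4 -> FAULT, frames=[4,-] (faults so far: 1)
  step 1: ref 2 -> FAULT, frames=[4,2] (faults so far: 2)
  step 2: ref 2 -> HIT, frames=[4,2] (faults so far: 2)
  step 3: ref 2 -> HIT, frames=[4,2] (faults so far: 2)
  step 4: ref 2 -> HIT, frames=[4,2] (faults so far: 2)
  step 5: ref 2 -> HIT, frames=[4,2] (faults so far: 2)
  step 6: ref 2 -> HIT, frames=[4,2] (faults so far: 2)
  step 7: ref 4 -> HIT, frames=[4,2] (faults so far: 2)
  step 8: ref 2 -> HIT, frames=[4,2] (faults so far: 2)
  step 9: ref 3 -> FAULT, evict 4, frames=[3,2] (faults so far: 3)
  step 10: ref 3 -> HIT, frames=[3,2] (faults so far: 3)
  step 11: ref 4 -> FAULT, evict 2, frames=[3,4] (faults so far: 4)
  step 12: ref 1 -> FAULT, evict 3, frames=[1,4] (faults so far: 5)
  LRU total faults: 5
--- Optimal ---
  step 0: ref 4 -> FAULT, frames=[4,-] (faults so far: 1)
  step 1: ref 2 -> FAULT, frames=[4,2] (faults so far: 2)
  step 2: ref 2 -> HIT, frames=[4,2] (faults so far: 2)
  step 3: ref 2 -> HIT, frames=[4,2] (faults so far: 2)
  step 4: ref 2 -> HIT, frames=[4,2] (faults so far: 2)
  step 5: ref 2 -> HIT, frames=[4,2] (faults so far: 2)
  step 6: ref 2 -> HIT, frames=[4,2] (faults so far: 2)
  step 7: ref 4 -> HIT, frames=[4,2] (faults so far: 2)
  step 8: ref 2 -> HIT, frames=[4,2] (faults so far: 2)
  step 9: ref 3 -> FAULT, evict 2, frames=[4,3] (faults so far: 3)
  step 10: ref 3 -> HIT, frames=[4,3] (faults so far: 3)
  step 11: ref 4 -> HIT, frames=[4,3] (faults so far: 3)
  step 12: ref 1 -> FAULT, evict 3, frames=[4,1] (faults so far: 4)
  Optimal total faults: 4

Answer: 5 5 4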